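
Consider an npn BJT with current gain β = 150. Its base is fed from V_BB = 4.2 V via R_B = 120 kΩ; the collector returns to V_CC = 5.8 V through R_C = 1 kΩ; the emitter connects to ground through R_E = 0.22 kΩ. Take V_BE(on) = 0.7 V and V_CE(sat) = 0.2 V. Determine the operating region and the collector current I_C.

active; I_C ≈ 3.4 mA

Assume active. Base-emitter loop: I_B = (V_BB − V_BE)/(R_B + (β+1)R_E) = (4.2 − 0.7)/(120 + 151×0.22) = 0.0228 mA.
I_C = β·I_B = 150×0.0228 = 3.43 mA.
V_CE = V_CC − I_C·R_C − I_E·R_E = 5.8 − 3.43×1 − 3.45×0.22 = 1.61 V > V_CE(sat), so the active-region assumption holds.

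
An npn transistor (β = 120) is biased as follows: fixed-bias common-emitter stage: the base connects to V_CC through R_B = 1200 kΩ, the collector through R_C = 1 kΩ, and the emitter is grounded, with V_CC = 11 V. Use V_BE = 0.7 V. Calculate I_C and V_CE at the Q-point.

Base loop: V_CC = I_B·R_B + V_BE, so I_B = (11 − 0.7)/1200 kΩ = 0.00858 mA.
In the active region I_C = β·I_B = 120 × 0.00858 = 1.03 mA.
Collector loop: V_CE = V_CC − I_C·R_C = 11 − 1.03×1 = 9.97 V.
Since V_CE = 9.97 V > V_CE(sat) ≈ 0.2 V, the transistor is in the active region as assumed.

I_C ≈ 1 mA, V_CE ≈ 10 V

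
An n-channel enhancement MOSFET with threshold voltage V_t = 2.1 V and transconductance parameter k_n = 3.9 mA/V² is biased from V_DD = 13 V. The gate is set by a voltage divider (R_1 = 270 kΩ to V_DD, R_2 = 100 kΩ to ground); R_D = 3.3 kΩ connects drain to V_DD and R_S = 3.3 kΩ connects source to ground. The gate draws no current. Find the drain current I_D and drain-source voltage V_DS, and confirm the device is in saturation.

V_G = V_DD·R_2/(R_1+R_2) = 13×100/370 = 3.51 V.
Assume saturation: I_D = (k_n/2)(V_GS − V_t)² with V_GS = V_G − I_D·R_S = 3.51 − 3.3·I_D.
Substituting gives 21.2·I_D² − 19.2·I_D + 3.9 = 0, with roots I_D = 0.308 or 0.596 mA.
The root I_D = 0.596 mA gives V_GS = 1.55 V ≤ V_t, so take I_D = 0.308 mA.
Then V_GS = 2.5 V and V_DS = V_DD − I_D(R_D+R_S) = 13 − 0.308×6.6 = 11 V.
Saturation requires V_DS ≥ V_GS − V_t = 0.397 V; 11 ≥ 0.397 ✓.

I_D ≈ 0.31 mA, V_DS ≈ 11 V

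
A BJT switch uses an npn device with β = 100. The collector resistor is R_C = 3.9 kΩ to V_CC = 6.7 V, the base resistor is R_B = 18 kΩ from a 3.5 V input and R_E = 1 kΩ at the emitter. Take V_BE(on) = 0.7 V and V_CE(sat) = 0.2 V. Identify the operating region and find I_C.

Assume active: I_B = (3.5 − 0.7)/(18 + 101×1) = 0.0235 mA, I_C = β·I_B = 2.35 mA.
Then V_CE = 6.7 − 2.35×3.9 − 2.38×1 = -4.85 V < 0.2 V — the active assumption fails.
Re-solve with V_CE = 0.2 V. KCL at the emitter: V_E/R_E = (V_BB−0.7−V_E)/R_B + (V_CC−0.2−V_E)/R_C, giving V_E = 1.39 V.
I_C = (V_CC − 0.2 − V_E)/R_C = (6.5 − 1.39)/3.9 = 1.31 mA.
Check: I_B = (2.8 − 1.39)/18 = 0.0784 mA, and β·I_B = 7.84 mA > I_C, confirming saturation.

saturation; I_C ≈ 1.3 mA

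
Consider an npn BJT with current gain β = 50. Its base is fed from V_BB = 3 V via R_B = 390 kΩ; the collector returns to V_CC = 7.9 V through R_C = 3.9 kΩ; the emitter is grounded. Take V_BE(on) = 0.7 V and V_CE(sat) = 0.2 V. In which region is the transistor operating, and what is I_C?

active; I_C ≈ 0.29 mA

Assume active. Base-emitter loop: I_B = (V_BB − V_BE)/R_B = (3 − 0.7)/390 = 0.0059 mA.
I_C = β·I_B = 50×0.0059 = 0.295 mA.
V_CE = V_CC − I_C·R_C = 7.9 − 0.295×3.9 = 6.75 V > V_CE(sat), so the active-region assumption holds.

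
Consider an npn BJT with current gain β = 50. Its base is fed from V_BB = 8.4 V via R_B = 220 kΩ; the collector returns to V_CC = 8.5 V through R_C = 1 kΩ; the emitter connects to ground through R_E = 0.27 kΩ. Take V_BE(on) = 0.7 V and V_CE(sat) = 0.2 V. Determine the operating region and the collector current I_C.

active; I_C ≈ 1.6 mA

Assume active. Base-emitter loop: I_B = (V_BB − V_BE)/(R_B + (β+1)R_E) = (8.4 − 0.7)/(220 + 51×0.27) = 0.0329 mA.
I_C = β·I_B = 50×0.0329 = 1.65 mA.
V_CE = V_CC − I_C·R_C − I_E·R_E = 8.5 − 1.65×1 − 1.68×0.27 = 6.4 V > V_CE(sat), so the active-region assumption holds.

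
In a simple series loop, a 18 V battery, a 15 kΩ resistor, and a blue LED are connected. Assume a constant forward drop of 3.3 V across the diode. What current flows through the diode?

I ≈ 0.98 mA

KVL around the loop: 18 = V_D + I·R = 3.3 + I × 15 kΩ.
So I = (18 − 3.3) / 15 kΩ = 14.7 / 15 = 0.98 mA.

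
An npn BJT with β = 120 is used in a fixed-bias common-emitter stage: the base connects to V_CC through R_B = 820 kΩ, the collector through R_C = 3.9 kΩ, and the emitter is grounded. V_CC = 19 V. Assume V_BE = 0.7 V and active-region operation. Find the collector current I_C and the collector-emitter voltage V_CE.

Base loop: V_CC = I_B·R_B + V_BE, so I_B = (19 − 0.7)/820 kΩ = 0.0223 mA.
In the active region I_C = β·I_B = 120 × 0.0223 = 2.68 mA.
Collector loop: V_CE = V_CC − I_C·R_C = 19 − 2.68×3.9 = 8.56 V.
Since V_CE = 8.56 V > V_CE(sat) ≈ 0.2 V, the transistor is in the active region as assumed.

I_C ≈ 2.7 mA, V_CE ≈ 8.6 V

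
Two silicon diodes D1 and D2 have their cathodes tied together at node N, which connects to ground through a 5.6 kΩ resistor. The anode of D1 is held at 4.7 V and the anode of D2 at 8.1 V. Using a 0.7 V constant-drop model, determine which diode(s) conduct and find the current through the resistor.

Assume both conduct. Then node N would need to be at both 4.7−0.7 = 4 V and 8.1−0.7 = 7.4 V, which is impossible.
Assume only D2 conducts: V_N = 8.1 − 0.7 = 7.4 V, so I_R = 7.4/5.6 = 1.32 mA.
Check D1: its anode-to-cathode voltage is 4.7 − 7.4 = -2.7 V < 0.7 V, so it is off. The assumption is consistent.

Only D2 conducts; I_R ≈ 1.3 mA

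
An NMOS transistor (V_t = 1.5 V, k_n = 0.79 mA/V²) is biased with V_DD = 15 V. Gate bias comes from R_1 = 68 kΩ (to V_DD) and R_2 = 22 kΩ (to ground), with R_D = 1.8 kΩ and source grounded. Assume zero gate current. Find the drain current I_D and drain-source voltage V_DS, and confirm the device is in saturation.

V_G = V_DD·R_2/(R_1+R_2) = 15×22/90 = 3.67 V. With the source grounded, V_GS = V_G = 3.67 V.
Assume saturation: I_D = (k_n/2)(V_GS − V_t)² = (0.79/2)×(3.67 − 1.5)² = 0.395×2.17² = 1.85 mA.
V_DS = V_DD − I_D·R_D = 15 − 1.85×1.8 = 11.7 V.
Saturation requires V_DS ≥ V_GS − V_t = 2.17 V; 11.7 ≥ 2.17 ✓.

I_D ≈ 1.9 mA, V_DS ≈ 12 V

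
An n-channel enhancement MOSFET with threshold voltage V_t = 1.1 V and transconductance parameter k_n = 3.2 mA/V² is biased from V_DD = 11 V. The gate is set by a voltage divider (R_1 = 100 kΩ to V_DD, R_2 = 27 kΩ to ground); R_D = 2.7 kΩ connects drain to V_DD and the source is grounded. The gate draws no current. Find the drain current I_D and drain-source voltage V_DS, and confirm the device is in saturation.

V_G = V_DD·R_2/(R_1+R_2) = 11×27/127 = 2.34 V. With the source grounded, V_GS = V_G = 2.34 V.
Assume saturation: I_D = (k_n/2)(V_GS − V_t)² = (3.2/2)×(2.34 − 1.1)² = 1.6×1.24² = 2.45 mA.
V_DS = V_DD − I_D·R_D = 11 − 2.45×2.7 = 4.37 V.
Saturation requires V_DS ≥ V_GS − V_t = 1.24 V; 4.37 ≥ 1.24 ✓.

I_D ≈ 2.5 mA, V_DS ≈ 4.4 V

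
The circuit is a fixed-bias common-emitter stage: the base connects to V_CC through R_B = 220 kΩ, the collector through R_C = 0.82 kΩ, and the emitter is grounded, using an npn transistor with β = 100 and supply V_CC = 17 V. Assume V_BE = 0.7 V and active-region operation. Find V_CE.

Base loop: V_CC = I_B·R_B + V_BE, so I_B = (17 − 0.7)/220 kΩ = 0.0741 mA.
In the active region I_C = β·I_B = 100 × 0.0741 = 7.41 mA.
Collector loop: V_CE = V_CC − I_C·R_C = 17 − 7.41×0.82 = 10.9 V.
Since V_CE = 10.9 V > V_CE(sat) ≈ 0.2 V, the transistor is in the active region as assumed.

V_CE ≈ 11 V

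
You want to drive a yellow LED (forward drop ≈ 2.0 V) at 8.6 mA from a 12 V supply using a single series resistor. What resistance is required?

The resistor drops V_S − V_D = 12 − 2.0 = 10 V at 8.6 mA.
R = 10 V / 8.6 mA = 1.16 kΩ.

R ≈ 1.2 kΩ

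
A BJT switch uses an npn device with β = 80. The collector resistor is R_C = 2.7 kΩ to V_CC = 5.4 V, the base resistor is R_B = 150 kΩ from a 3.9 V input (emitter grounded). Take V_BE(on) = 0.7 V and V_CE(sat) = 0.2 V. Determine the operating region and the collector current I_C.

active; I_C ≈ 1.7 mA

Assume active. Base-emitter loop: I_B = (V_BB − V_BE)/R_B = (3.9 − 0.7)/150 = 0.0213 mA.
I_C = β·I_B = 80×0.0213 = 1.71 mA.
V_CE = V_CC − I_C·R_C = 5.4 − 1.71×2.7 = 0.792 V > V_CE(sat), so the active-region assumption holds.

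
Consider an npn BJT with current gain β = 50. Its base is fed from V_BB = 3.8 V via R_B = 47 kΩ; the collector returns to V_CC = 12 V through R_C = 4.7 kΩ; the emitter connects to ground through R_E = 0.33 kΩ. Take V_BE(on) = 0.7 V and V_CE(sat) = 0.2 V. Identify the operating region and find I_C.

saturation; I_C ≈ 2.3 mA

Assume active: I_B = (3.8 − 0.7)/(47 + 51×0.33) = 0.0486 mA, I_C = β·I_B = 2.43 mA.
Then V_CE = 12 − 2.43×4.7 − 2.48×0.33 = -0.231 V < 0.2 V — the active assumption fails.
Re-solve with V_CE = 0.2 V. KCL at the emitter: V_E/R_E = (V_BB−0.7−V_E)/R_B + (V_CC−0.2−V_E)/R_C, giving V_E = 0.789 V.
I_C = (V_CC − 0.2 − V_E)/R_C = (11.8 − 0.789)/4.7 = 2.34 mA.
Check: I_B = (3.1 − 0.789)/47 = 0.0492 mA, and β·I_B = 2.46 mA > I_C, confirming saturation.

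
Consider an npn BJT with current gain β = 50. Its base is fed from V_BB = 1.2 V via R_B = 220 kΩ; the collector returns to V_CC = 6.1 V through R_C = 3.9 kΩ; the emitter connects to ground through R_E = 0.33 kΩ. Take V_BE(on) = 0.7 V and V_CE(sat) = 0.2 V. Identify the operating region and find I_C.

Assume active. Base-emitter loop: I_B = (V_BB − V_BE)/(R_B + (β+1)R_E) = (1.2 − 0.7)/(220 + 51×0.33) = 0.00211 mA.
I_C = β·I_B = 50×0.00211 = 0.106 mA.
V_CE = V_CC − I_C·R_C − I_E·R_E = 6.1 − 0.106×3.9 − 0.108×0.33 = 5.65 V > V_CE(sat), so the active-region assumption holds.

active; I_C ≈ 0.11 mA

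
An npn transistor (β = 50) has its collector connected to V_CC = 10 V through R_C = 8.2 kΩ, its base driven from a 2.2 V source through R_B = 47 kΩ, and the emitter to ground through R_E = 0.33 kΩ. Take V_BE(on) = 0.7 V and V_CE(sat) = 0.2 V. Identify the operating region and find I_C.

saturation; I_C ≈ 1.1 mA

Assume active: I_B = (2.2 − 0.7)/(47 + 51×0.33) = 0.0235 mA, I_C = β·I_B = 1.17 mA.
Then V_CE = 10 − 1.17×8.2 − 1.2×0.33 = -0.0305 V < 0.2 V — the active assumption fails.
Re-solve with V_CE = 0.2 V. KCL at the emitter: V_E/R_E = (V_BB−0.7−V_E)/R_B + (V_CC−0.2−V_E)/R_C, giving V_E = 0.387 V.
I_C = (V_CC − 0.2 − V_E)/R_C = (9.8 − 0.387)/8.2 = 1.15 mA.
Check: I_B = (1.5 − 0.387)/47 = 0.0237 mA, and β·I_B = 1.18 mA > I_C, confirming saturation.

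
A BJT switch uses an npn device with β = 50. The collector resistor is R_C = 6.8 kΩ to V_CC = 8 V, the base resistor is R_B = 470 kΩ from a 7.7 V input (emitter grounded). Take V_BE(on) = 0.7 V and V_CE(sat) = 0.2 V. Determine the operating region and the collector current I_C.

active; I_C ≈ 0.74 mA

Assume active. Base-emitter loop: I_B = (V_BB − V_BE)/R_B = (7.7 − 0.7)/470 = 0.0149 mA.
I_C = β·I_B = 50×0.0149 = 0.745 mA.
V_CE = V_CC − I_C·R_C = 8 − 0.745×6.8 = 2.94 V > V_CE(sat), so the active-region assumption holds.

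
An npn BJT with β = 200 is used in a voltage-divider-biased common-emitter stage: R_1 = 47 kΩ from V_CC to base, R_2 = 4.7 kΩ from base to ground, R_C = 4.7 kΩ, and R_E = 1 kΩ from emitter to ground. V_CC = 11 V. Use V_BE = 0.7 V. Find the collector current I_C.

I_C ≈ 0.29 mA

Thevenize the base divider: V_Th = V_CC·R_2/(R_1+R_2) = 11×4.7/51.7 = 1 V, R_Th = R_1‖R_2 = 4.27 kΩ.
Base-emitter loop: V_Th = I_B·R_Th + V_BE + (β+1)I_B·R_E, so I_B = (1 − 0.7) / (4.27 + 201×1) = 0.00146 mA.
I_C = β·I_B = 200×0.00146 = 0.292 mA, and I_E = (β+1)I_B = 0.294 mA.
V_CE = V_CC − I_C·R_C − I_E·R_E = 11 − 0.292×4.7 − 0.294×1 = 9.33 V.
V_CE = 9.33 V > 0.2 V confirms active-region operation.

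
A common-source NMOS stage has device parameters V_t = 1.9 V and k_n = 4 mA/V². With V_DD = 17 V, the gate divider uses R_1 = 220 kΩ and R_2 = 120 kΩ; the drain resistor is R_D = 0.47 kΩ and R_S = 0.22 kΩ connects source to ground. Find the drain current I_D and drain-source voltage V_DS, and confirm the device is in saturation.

V_G = V_DD·R_2/(R_1+R_2) = 17×120/340 = 6 V.
Assume saturation: I_D = (k_n/2)(V_GS − V_t)² with V_GS = V_G − I_D·R_S = 6 − 0.22·I_D.
Substituting gives 0.0968·I_D² − 4.61·I_D + 33.6 = 0, with roots I_D = 9 or 38.6 mA.
The root I_D = 38.6 mA gives V_GS = -2.49 V ≤ V_t, so take I_D = 9 mA.
Then V_GS = 4.02 V and V_DS = V_DD − I_D(R_D+R_S) = 17 − 9×0.69 = 10.8 V.
Saturation requires V_DS ≥ V_GS − V_t = 2.12 V; 10.8 ≥ 2.12 ✓.

I_D ≈ 9 mA, V_DS ≈ 11 V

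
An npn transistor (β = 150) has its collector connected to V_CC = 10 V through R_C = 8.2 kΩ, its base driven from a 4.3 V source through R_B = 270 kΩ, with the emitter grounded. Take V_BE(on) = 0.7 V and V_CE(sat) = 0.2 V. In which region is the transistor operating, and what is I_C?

Assume active: I_B = (4.3 − 0.7)/270 = 0.0133 mA, giving I_C = β·I_B = 2 mA.
But then V_CE = 10 − 2×8.2 = -6.4 V < V_CE(sat) = 0.2 V — impossible in the active region.
So the transistor is saturated. With V_CE = 0.2 V, I_C = (V_CC − 0.2)/R_C = 9.8/8.2 = 1.2 mA.
Check: β·I_B = 2 mA > I_C = 1.2 mA, confirming saturation.

saturation; I_C ≈ 1.2 mA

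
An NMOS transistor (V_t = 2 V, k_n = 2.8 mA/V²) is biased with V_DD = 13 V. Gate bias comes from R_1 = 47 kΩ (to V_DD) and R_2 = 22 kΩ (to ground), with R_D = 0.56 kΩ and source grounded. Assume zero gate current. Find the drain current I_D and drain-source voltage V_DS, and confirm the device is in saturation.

I_D ≈ 6.4 mA, V_DS ≈ 9.4 V

V_G = V_DD·R_2/(R_1+R_2) = 13×22/69 = 4.14 V. With the source grounded, V_GS = V_G = 4.14 V.
Assume saturation: I_D = (k_n/2)(V_GS − V_t)² = (2.8/2)×(4.14 − 2)² = 1.4×2.14² = 6.44 mA.
V_DS = V_DD − I_D·R_D = 13 − 6.44×0.56 = 9.39 V.
Saturation requires V_DS ≥ V_GS − V_t = 2.14 V; 9.39 ≥ 2.14 ✓.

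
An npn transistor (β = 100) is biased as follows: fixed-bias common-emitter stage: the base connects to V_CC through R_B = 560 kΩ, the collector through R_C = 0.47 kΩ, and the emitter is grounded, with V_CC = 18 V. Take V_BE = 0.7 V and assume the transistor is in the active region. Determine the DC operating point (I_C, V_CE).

Base loop: V_CC = I_B·R_B + V_BE, so I_B = (18 − 0.7)/560 kΩ = 0.0309 mA.
In the active region I_C = β·I_B = 100 × 0.0309 = 3.09 mA.
Collector loop: V_CE = V_CC − I_C·R_C = 18 − 3.09×0.47 = 16.5 V.
Since V_CE = 16.5 V > V_CE(sat) ≈ 0.2 V, the transistor is in the active region as assumed.

I_C ≈ 3.1 mA, V_CE ≈ 17 V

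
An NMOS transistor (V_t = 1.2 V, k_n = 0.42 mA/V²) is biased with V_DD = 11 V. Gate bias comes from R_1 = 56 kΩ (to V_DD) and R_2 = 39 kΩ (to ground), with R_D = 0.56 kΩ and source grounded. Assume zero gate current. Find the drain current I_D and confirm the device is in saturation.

V_G = V_DD·R_2/(R_1+R_2) = 11×39/95 = 4.52 V. With the source grounded, V_GS = V_G = 4.52 V.
Assume saturation: I_D = (k_n/2)(V_GS − V_t)² = (0.42/2)×(4.52 − 1.2)² = 0.21×3.32² = 2.31 mA.
V_DS = V_DD − I_D·R_D = 11 − 2.31×0.56 = 9.71 V.
Saturation requires V_DS ≥ V_GS − V_t = 3.32 V; 9.71 ≥ 3.32 ✓.

I_D ≈ 2.3 mA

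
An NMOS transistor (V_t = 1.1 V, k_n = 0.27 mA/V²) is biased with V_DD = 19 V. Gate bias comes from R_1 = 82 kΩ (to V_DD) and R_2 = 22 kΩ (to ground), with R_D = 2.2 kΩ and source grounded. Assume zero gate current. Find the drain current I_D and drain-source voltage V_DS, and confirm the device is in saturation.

V_G = V_DD·R_2/(R_1+R_2) = 19×22/104 = 4.02 V. With the source grounded, V_GS = V_G = 4.02 V.
Assume saturation: I_D = (k_n/2)(V_GS − V_t)² = (0.27/2)×(4.02 − 1.1)² = 0.135×2.92² = 1.15 mA.
V_DS = V_DD − I_D·R_D = 19 − 1.15×2.2 = 16.5 V.
Saturation requires V_DS ≥ V_GS − V_t = 2.92 V; 16.5 ≥ 2.92 ✓.

I_D ≈ 1.2 mA, V_DS ≈ 16 V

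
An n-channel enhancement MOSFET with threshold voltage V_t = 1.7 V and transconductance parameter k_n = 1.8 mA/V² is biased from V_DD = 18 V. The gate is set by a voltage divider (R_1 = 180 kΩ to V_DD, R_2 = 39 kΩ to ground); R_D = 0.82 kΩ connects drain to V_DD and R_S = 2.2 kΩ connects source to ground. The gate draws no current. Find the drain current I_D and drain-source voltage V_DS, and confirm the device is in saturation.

V_G = V_DD·R_2/(R_1+R_2) = 18×39/219 = 3.21 V.
Assume saturation: I_D = (k_n/2)(V_GS − V_t)² with V_GS = V_G − I_D·R_S = 3.21 − 2.2·I_D.
Substituting gives 4.36·I_D² − 6.96·I_D + 2.04 = 0, with roots I_D = 0.386 or 1.21 mA.
The root I_D = 1.21 mA gives V_GS = 0.54 V ≤ V_t, so take I_D = 0.386 mA.
Then V_GS = 2.36 V and V_DS = V_DD − I_D(R_D+R_S) = 18 − 0.386×3.02 = 16.8 V.
Saturation requires V_DS ≥ V_GS − V_t = 0.655 V; 16.8 ≥ 0.655 ✓.

I_D ≈ 0.39 mA, V_DS ≈ 17 V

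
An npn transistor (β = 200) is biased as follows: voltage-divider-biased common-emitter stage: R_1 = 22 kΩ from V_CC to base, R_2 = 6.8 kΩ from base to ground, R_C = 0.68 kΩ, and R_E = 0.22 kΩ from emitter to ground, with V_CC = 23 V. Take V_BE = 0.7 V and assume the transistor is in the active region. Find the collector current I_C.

I_C ≈ 19 mA

Thevenize the base divider: V_Th = V_CC·R_2/(R_1+R_2) = 23×6.8/28.8 = 5.43 V, R_Th = R_1‖R_2 = 5.19 kΩ.
Base-emitter loop: V_Th = I_B·R_Th + V_BE + (β+1)I_B·R_E, so I_B = (5.43 − 0.7) / (5.19 + 201×0.22) = 0.0957 mA.
I_C = β·I_B = 200×0.0957 = 19.1 mA, and I_E = (β+1)I_B = 19.2 mA.
V_CE = V_CC − I_C·R_C − I_E·R_E = 23 − 19.1×0.68 − 19.2×0.22 = 5.75 V.
V_CE = 5.75 V > 0.2 V confirms active-region operation.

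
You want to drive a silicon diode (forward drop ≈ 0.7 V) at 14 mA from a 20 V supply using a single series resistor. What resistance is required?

The resistor drops V_S − V_D = 20 − 0.7 = 19.3 V at 14 mA.
R = 19.3 V / 14 mA = 1.38 kΩ.

R ≈ 1.4 kΩ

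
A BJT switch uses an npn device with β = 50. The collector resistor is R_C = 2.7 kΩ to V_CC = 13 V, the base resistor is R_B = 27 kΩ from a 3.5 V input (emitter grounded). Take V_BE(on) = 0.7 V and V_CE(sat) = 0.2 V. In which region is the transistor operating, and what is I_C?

saturation; I_C ≈ 4.7 mA

Assume active: I_B = (3.5 − 0.7)/27 = 0.104 mA, giving I_C = β·I_B = 5.19 mA.
But then V_CE = 13 − 5.19×2.7 = -1 V < V_CE(sat) = 0.2 V — impossible in the active region.
So the transistor is saturated. With V_CE = 0.2 V, I_C = (V_CC − 0.2)/R_C = 12.8/2.7 = 4.74 mA.
Check: β·I_B = 5.19 mA > I_C = 4.74 mA, confirming saturation.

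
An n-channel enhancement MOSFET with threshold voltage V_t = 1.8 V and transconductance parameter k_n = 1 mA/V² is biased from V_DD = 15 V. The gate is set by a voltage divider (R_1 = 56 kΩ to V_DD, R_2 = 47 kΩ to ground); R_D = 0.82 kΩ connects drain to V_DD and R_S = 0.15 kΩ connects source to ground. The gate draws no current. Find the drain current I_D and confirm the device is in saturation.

V_G = V_DD·R_2/(R_1+R_2) = 15×47/103 = 6.84 V.
Assume saturation: I_D = (k_n/2)(V_GS − V_t)² with V_GS = V_G − I_D·R_S = 6.84 − 0.15·I_D.
Substituting gives 0.0112·I_D² − 1.76·I_D + 12.7 = 0, with roots I_D = 7.61 or 149 mA.
The root I_D = 149 mA gives V_GS = -15.4 V ≤ V_t, so take I_D = 7.61 mA.
Then V_GS = 5.7 V and V_DS = V_DD − I_D(R_D+R_S) = 15 − 7.61×0.97 = 7.61 V.
Saturation requires V_DS ≥ V_GS − V_t = 3.9 V; 7.61 ≥ 3.9 ✓.

I_D ≈ 7.6 mA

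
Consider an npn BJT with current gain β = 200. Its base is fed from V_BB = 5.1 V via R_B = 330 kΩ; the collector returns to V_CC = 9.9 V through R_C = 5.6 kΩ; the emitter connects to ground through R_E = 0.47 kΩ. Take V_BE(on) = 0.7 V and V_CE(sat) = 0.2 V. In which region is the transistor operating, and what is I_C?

Assume active: I_B = (5.1 − 0.7)/(330 + 201×0.47) = 0.0104 mA, I_C = β·I_B = 2.07 mA.
Then V_CE = 9.9 − 2.07×5.6 − 2.08×0.47 = -2.69 V < 0.2 V — the active assumption fails.
Re-solve with V_CE = 0.2 V. KCL at the emitter: V_E/R_E = (V_BB−0.7−V_E)/R_B + (V_CC−0.2−V_E)/R_C, giving V_E = 0.756 V.
I_C = (V_CC − 0.2 − V_E)/R_C = (9.7 − 0.756)/5.6 = 1.6 mA.
Check: I_B = (4.4 − 0.756)/330 = 0.011 mA, and β·I_B = 2.21 mA > I_C, confirming saturation.

saturation; I_C ≈ 1.6 mA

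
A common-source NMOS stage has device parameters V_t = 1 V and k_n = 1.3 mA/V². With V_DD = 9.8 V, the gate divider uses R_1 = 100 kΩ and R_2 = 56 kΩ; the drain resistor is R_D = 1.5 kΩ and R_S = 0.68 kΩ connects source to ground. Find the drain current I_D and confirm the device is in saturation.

I_D ≈ 1.5 mA

V_G = V_DD·R_2/(R_1+R_2) = 9.8×56/156 = 3.52 V.
Assume saturation: I_D = (k_n/2)(V_GS − V_t)² with V_GS = V_G − I_D·R_S = 3.52 − 0.68·I_D.
Substituting gives 0.301·I_D² − 3.23·I_D + 4.12 = 0, with roots I_D = 1.48 or 9.25 mA.
The root I_D = 9.25 mA gives V_GS = -2.77 V ≤ V_t, so take I_D = 1.48 mA.
Then V_GS = 2.51 V and V_DS = V_DD − I_D(R_D+R_S) = 9.8 − 1.48×2.18 = 6.57 V.
Saturation requires V_DS ≥ V_GS − V_t = 1.51 V; 6.57 ≥ 1.51 ✓.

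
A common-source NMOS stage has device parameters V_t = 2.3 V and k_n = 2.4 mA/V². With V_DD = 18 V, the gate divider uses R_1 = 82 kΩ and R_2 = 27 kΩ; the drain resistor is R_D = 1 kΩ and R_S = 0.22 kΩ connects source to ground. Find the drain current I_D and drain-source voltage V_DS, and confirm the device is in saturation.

V_G = V_DD·R_2/(R_1+R_2) = 18×27/109 = 4.46 V.
Assume saturation: I_D = (k_n/2)(V_GS − V_t)² with V_GS = V_G − I_D·R_S = 4.46 − 0.22·I_D.
Substituting gives 0.0581·I_D² − 2.14·I_D + 5.59 = 0, with roots I_D = 2.83 or 34 mA.
The root I_D = 34 mA gives V_GS = -3.02 V ≤ V_t, so take I_D = 2.83 mA.
Then V_GS = 3.84 V and V_DS = V_DD − I_D(R_D+R_S) = 18 − 2.83×1.22 = 14.5 V.
Saturation requires V_DS ≥ V_GS − V_t = 1.54 V; 14.5 ≥ 1.54 ✓.

I_D ≈ 2.8 mA, V_DS ≈ 15 V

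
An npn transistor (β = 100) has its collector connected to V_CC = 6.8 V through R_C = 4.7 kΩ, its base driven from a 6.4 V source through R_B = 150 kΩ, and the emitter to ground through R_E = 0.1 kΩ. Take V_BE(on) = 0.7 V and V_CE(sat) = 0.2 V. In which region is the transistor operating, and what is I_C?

Assume active: I_B = (6.4 − 0.7)/(150 + 101×0.1) = 0.0356 mA, I_C = β·I_B = 3.56 mA.
Then V_CE = 6.8 − 3.56×4.7 − 3.6×0.1 = -10.3 V < 0.2 V — the active assumption fails.
Re-solve with V_CE = 0.2 V. KCL at the emitter: V_E/R_E = (V_BB−0.7−V_E)/R_B + (V_CC−0.2−V_E)/R_C, giving V_E = 0.141 V.
I_C = (V_CC − 0.2 − V_E)/R_C = (6.6 − 0.141)/4.7 = 1.37 mA.
Check: I_B = (5.7 − 0.141)/150 = 0.0371 mA, and β·I_B = 3.71 mA > I_C, confirming saturation.

saturation; I_C ≈ 1.4 mA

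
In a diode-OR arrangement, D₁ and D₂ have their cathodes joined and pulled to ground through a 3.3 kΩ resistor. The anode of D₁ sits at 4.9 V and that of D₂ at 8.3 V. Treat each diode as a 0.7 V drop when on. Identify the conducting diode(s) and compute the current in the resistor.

Only D₂ conducts; I_R ≈ 2.3 mA

Assume both conduct. Then node N would need to be at both 4.9−0.7 = 4.2 V and 8.3−0.7 = 7.6 V, which is impossible.
Assume only D₂ conducts: V_N = 8.3 − 0.7 = 7.6 V, so I_R = 7.6/3.3 = 2.3 mA.
Check D₁: its anode-to-cathode voltage is 4.9 − 7.6 = -2.7 V < 0.7 V, so it is off. The assumption is consistent.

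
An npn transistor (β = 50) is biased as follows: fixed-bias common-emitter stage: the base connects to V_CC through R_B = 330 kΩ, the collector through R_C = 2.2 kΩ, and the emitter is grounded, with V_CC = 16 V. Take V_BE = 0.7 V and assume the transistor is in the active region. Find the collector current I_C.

Base loop: V_CC = I_B·R_B + V_BE, so I_B = (16 − 0.7)/330 kΩ = 0.0464 mA.
In the active region I_C = β·I_B = 50 × 0.0464 = 2.32 mA.
Collector loop: V_CE = V_CC − I_C·R_C = 16 − 2.32×2.2 = 10.9 V.
Since V_CE = 10.9 V > V_CE(sat) ≈ 0.2 V, the transistor is in the active region as assumed.

I_C ≈ 2.3 mA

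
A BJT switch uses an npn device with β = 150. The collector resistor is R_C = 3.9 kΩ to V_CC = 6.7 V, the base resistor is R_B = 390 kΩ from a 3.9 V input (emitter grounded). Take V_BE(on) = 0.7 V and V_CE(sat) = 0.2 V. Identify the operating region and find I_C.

active; I_C ≈ 1.2 mA

Assume active. Base-emitter loop: I_B = (V_BB − V_BE)/R_B = (3.9 − 0.7)/390 = 0.00821 mA.
I_C = β·I_B = 150×0.00821 = 1.23 mA.
V_CE = V_CC − I_C·R_C = 6.7 − 1.23×3.9 = 1.9 V > V_CE(sat), so the active-region assumption holds.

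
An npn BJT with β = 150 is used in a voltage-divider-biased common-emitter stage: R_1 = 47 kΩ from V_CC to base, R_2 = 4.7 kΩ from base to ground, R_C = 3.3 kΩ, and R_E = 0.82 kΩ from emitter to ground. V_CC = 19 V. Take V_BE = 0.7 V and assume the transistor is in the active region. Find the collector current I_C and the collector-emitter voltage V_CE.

Thevenize the base divider: V_Th = V_CC·R_2/(R_1+R_2) = 19×4.7/51.7 = 1.73 V, R_Th = R_1‖R_2 = 4.27 kΩ.
Base-emitter loop: V_Th = I_B·R_Th + V_BE + (β+1)I_B·R_E, so I_B = (1.73 − 0.7) / (4.27 + 151×0.82) = 0.00802 mA.
I_C = β·I_B = 150×0.00802 = 1.2 mA, and I_E = (β+1)I_B = 1.21 mA.
V_CE = V_CC − I_C·R_C − I_E·R_E = 19 − 1.2×3.3 − 1.21×0.82 = 14 V.
V_CE = 14 V > 0.2 V confirms active-region operation.

I_C ≈ 1.2 mA, V_CE ≈ 14 V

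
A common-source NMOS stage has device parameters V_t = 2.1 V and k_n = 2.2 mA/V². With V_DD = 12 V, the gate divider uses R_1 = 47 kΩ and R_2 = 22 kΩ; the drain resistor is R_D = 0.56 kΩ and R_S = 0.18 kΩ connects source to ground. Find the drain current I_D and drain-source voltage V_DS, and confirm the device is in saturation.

V_G = V_DD·R_2/(R_1+R_2) = 12×22/69 = 3.83 V.
Assume saturation: I_D = (k_n/2)(V_GS − V_t)² with V_GS = V_G − I_D·R_S = 3.83 − 0.18·I_D.
Substituting gives 0.0356·I_D² − 1.68·I_D + 3.28 = 0, with roots I_D = 2.03 or 45.2 mA.
The root I_D = 45.2 mA gives V_GS = -4.31 V ≤ V_t, so take I_D = 2.03 mA.
Then V_GS = 3.46 V and V_DS = V_DD − I_D(R_D+R_S) = 12 − 2.03×0.74 = 10.5 V.
Saturation requires V_DS ≥ V_GS − V_t = 1.36 V; 10.5 ≥ 1.36 ✓.

I_D ≈ 2 mA, V_DS ≈ 10 V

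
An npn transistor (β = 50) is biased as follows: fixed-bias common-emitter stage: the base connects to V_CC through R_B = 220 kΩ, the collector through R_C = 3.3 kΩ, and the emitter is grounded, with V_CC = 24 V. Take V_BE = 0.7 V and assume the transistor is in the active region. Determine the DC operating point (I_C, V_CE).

Base loop: V_CC = I_B·R_B + V_BE, so I_B = (24 − 0.7)/220 kΩ = 0.106 mA.
In the active region I_C = β·I_B = 50 × 0.106 = 5.3 mA.
Collector loop: V_CE = V_CC − I_C·R_C = 24 − 5.3×3.3 = 6.52 V.
Since V_CE = 6.52 V > V_CE(sat) ≈ 0.2 V, the transistor is in the active region as assumed.

I_C ≈ 5.3 mA, V_CE ≈ 6.5 V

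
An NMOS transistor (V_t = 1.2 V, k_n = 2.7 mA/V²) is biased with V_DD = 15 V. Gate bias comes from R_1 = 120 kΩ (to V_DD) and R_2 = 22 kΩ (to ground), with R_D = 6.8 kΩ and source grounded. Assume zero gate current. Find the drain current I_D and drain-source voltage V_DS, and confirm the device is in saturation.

I_D ≈ 1.7 mA, V_DS ≈ 3.4 V

V_G = V_DD·R_2/(R_1+R_2) = 15×22/142 = 2.32 V. With the source grounded, V_GS = V_G = 2.32 V.
Assume saturation: I_D = (k_n/2)(V_GS − V_t)² = (2.7/2)×(2.32 − 1.2)² = 1.35×1.12² = 1.71 mA.
V_DS = V_DD − I_D·R_D = 15 − 1.71×6.8 = 3.4 V.
Saturation requires V_DS ≥ V_GS − V_t = 1.12 V; 3.4 ≥ 1.12 ✓.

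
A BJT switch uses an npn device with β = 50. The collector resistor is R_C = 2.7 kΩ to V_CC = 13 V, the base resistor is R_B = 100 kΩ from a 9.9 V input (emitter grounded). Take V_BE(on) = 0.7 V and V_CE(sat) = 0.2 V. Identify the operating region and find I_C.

Assume active. Base-emitter loop: I_B = (V_BB − V_BE)/R_B = (9.9 − 0.7)/100 = 0.092 mA.
I_C = β·I_B = 50×0.092 = 4.6 mA.
V_CE = V_CC − I_C·R_C = 13 − 4.6×2.7 = 0.58 V > V_CE(sat), so the active-region assumption holds.

active; I_C ≈ 4.6 mA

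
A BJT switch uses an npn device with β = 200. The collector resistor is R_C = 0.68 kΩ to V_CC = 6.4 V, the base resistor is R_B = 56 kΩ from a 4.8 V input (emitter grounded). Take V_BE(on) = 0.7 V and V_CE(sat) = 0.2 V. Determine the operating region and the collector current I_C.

saturation; I_C ≈ 9.1 mA

Assume active: I_B = (4.8 − 0.7)/56 = 0.0732 mA, giving I_C = β·I_B = 14.6 mA.
But then V_CE = 6.4 − 14.6×0.68 = -3.56 V < V_CE(sat) = 0.2 V — impossible in the active region.
So the transistor is saturated. With V_CE = 0.2 V, I_C = (V_CC − 0.2)/R_C = 6.2/0.68 = 9.12 mA.
Check: β·I_B = 14.6 mA > I_C = 9.12 mA, confirming saturation.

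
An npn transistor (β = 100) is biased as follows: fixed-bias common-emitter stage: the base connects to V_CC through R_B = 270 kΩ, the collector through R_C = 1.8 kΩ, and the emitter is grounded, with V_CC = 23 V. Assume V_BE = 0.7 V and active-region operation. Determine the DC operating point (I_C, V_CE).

I_C ≈ 8.3 mA, V_CE ≈ 8.1 V

Base loop: V_CC = I_B·R_B + V_BE, so I_B = (23 − 0.7)/270 kΩ = 0.0826 mA.
In the active region I_C = β·I_B = 100 × 0.0826 = 8.26 mA.
Collector loop: V_CE = V_CC − I_C·R_C = 23 − 8.26×1.8 = 8.13 V.
Since V_CE = 8.13 V > V_CE(sat) ≈ 0.2 V, the transistor is in the active region as assumed.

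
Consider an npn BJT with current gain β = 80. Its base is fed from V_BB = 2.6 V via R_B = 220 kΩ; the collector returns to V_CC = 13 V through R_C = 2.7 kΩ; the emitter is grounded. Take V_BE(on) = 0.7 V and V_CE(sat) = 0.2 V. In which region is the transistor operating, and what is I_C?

Assume active. Base-emitter loop: I_B = (V_BB − V_BE)/R_B = (2.6 − 0.7)/220 = 0.00864 mA.
I_C = β·I_B = 80×0.00864 = 0.691 mA.
V_CE = V_CC − I_C·R_C = 13 − 0.691×2.7 = 11.1 V > V_CE(sat), so the active-region assumption holds.

active; I_C ≈ 0.69 mA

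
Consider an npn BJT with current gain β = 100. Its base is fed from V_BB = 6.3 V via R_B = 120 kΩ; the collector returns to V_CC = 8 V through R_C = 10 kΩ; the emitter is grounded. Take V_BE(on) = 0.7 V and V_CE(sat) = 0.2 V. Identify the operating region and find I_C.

saturation; I_C ≈ 0.78 mA

Assume active: I_B = (6.3 − 0.7)/120 = 0.0467 mA, giving I_C = β·I_B = 4.67 mA.
But then V_CE = 8 − 4.67×10 = -38.7 V < V_CE(sat) = 0.2 V — impossible in the active region.
So the transistor is saturated. With V_CE = 0.2 V, I_C = (V_CC − 0.2)/R_C = 7.8/10 = 0.78 mA.
Check: β·I_B = 4.67 mA > I_C = 0.78 mA, confirming saturation.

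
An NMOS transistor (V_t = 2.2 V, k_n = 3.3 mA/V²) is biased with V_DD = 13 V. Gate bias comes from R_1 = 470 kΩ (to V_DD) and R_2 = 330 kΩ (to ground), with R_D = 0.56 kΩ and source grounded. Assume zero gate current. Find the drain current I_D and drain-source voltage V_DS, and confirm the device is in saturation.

I_D ≈ 17 mA, V_DS ≈ 3.8 V

V_G = V_DD·R_2/(R_1+R_2) = 13×330/800 = 5.36 V. With the source grounded, V_GS = V_G = 5.36 V.
Assume saturation: I_D = (k_n/2)(V_GS − V_t)² = (3.3/2)×(5.36 − 2.2)² = 1.65×3.16² = 16.5 mA.
V_DS = V_DD − I_D·R_D = 13 − 16.5×0.56 = 3.76 V.
Saturation requires V_DS ≥ V_GS − V_t = 3.16 V; 3.76 ≥ 3.16 ✓.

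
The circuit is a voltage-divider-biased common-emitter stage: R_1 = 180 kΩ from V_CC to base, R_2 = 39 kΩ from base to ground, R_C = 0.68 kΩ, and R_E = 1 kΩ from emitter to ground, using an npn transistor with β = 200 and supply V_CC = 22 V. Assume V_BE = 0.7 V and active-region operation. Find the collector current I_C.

Thevenize the base divider: V_Th = V_CC·R_2/(R_1+R_2) = 22×39/219 = 3.92 V, R_Th = R_1‖R_2 = 32.1 kΩ.
Base-emitter loop: V_Th = I_B·R_Th + V_BE + (β+1)I_B·R_E, so I_B = (3.92 − 0.7) / (32.1 + 201×1) = 0.0138 mA.
I_C = β·I_B = 200×0.0138 = 2.76 mA, and I_E = (β+1)I_B = 2.78 mA.
V_CE = V_CC − I_C·R_C − I_E·R_E = 22 − 2.76×0.68 − 2.78×1 = 17.3 V.
V_CE = 17.3 V > 0.2 V confirms active-region operation.

I_C ≈ 2.8 mA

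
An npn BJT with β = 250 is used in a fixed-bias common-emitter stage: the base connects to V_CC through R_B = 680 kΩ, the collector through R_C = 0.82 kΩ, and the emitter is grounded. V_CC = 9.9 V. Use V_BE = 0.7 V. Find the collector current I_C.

Base loop: V_CC = I_B·R_B + V_BE, so I_B = (9.9 − 0.7)/680 kΩ = 0.0135 mA.
In the active region I_C = β·I_B = 250 × 0.0135 = 3.38 mA.
Collector loop: V_CE = V_CC − I_C·R_C = 9.9 − 3.38×0.82 = 7.13 V.
Since V_CE = 7.13 V > V_CE(sat) ≈ 0.2 V, the transistor is in the active region as assumed.

I_C ≈ 3.4 mA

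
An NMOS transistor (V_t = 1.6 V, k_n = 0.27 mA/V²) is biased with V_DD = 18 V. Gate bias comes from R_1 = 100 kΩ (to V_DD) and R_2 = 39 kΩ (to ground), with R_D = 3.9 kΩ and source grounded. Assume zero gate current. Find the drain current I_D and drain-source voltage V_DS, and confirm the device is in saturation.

I_D ≈ 1.6 mA, V_DS ≈ 12 V

V_G = V_DD·R_2/(R_1+R_2) = 18×39/139 = 5.05 V. With the source grounded, V_GS = V_G = 5.05 V.
Assume saturation: I_D = (k_n/2)(V_GS − V_t)² = (0.27/2)×(5.05 − 1.6)² = 0.135×3.45² = 1.61 mA.
V_DS = V_DD − I_D·R_D = 18 − 1.61×3.9 = 11.7 V.
Saturation requires V_DS ≥ V_GS − V_t = 3.45 V; 11.7 ≥ 3.45 ✓.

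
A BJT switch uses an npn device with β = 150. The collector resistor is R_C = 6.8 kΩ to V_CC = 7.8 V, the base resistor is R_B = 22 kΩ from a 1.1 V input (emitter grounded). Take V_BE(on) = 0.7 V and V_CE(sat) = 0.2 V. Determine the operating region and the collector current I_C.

saturation; I_C ≈ 1.1 mA

Assume active: I_B = (1.1 − 0.7)/22 = 0.0182 mA, giving I_C = β·I_B = 2.73 mA.
But then V_CE = 7.8 − 2.73×6.8 = -10.7 V < V_CE(sat) = 0.2 V — impossible in the active region.
So the transistor is saturated. With V_CE = 0.2 V, I_C = (V_CC − 0.2)/R_C = 7.6/6.8 = 1.12 mA.
Check: β·I_B = 2.73 mA > I_C = 1.12 mA, confirming saturation.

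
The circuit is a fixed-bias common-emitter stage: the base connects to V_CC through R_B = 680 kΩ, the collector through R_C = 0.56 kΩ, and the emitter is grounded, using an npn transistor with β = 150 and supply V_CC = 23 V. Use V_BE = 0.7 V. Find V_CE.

V_CE ≈ 20 V

Base loop: V_CC = I_B·R_B + V_BE, so I_B = (23 − 0.7)/680 kΩ = 0.0328 mA.
In the active region I_C = β·I_B = 150 × 0.0328 = 4.92 mA.
Collector loop: V_CE = V_CC − I_C·R_C = 23 − 4.92×0.56 = 20.2 V.
Since V_CE = 20.2 V > V_CE(sat) ≈ 0.2 V, the transistor is in the active region as assumed.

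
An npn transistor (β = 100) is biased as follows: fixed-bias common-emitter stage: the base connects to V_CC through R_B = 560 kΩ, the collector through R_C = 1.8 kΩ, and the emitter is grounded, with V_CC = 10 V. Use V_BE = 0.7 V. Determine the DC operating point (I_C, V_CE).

I_C ≈ 1.7 mA, V_CE ≈ 7 V

Base loop: V_CC = I_B·R_B + V_BE, so I_B = (10 − 0.7)/560 kΩ = 0.0166 mA.
In the active region I_C = β·I_B = 100 × 0.0166 = 1.66 mA.
Collector loop: V_CE = V_CC − I_C·R_C = 10 − 1.66×1.8 = 7.01 V.
Since V_CE = 7.01 V > V_CE(sat) ≈ 0.2 V, the transistor is in the active region as assumed.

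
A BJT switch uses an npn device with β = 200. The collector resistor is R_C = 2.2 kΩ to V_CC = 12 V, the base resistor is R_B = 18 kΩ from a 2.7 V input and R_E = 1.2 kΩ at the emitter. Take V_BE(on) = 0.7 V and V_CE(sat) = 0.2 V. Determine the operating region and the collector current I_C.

active; I_C ≈ 1.5 mA

Assume active. Base-emitter loop: I_B = (V_BB − V_BE)/(R_B + (β+1)R_E) = (2.7 − 0.7)/(18 + 201×1.2) = 0.00772 mA.
I_C = β·I_B = 200×0.00772 = 1.54 mA.
V_CE = V_CC − I_C·R_C − I_E·R_E = 12 − 1.54×2.2 − 1.55×1.2 = 6.74 V > V_CE(sat), so the active-region assumption holds.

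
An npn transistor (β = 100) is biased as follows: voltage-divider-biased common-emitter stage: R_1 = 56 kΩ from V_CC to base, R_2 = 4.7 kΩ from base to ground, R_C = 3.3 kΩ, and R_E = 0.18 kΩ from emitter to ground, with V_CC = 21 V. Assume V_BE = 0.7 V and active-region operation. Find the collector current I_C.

I_C ≈ 4.1 mA

Thevenize the base divider: V_Th = V_CC·R_2/(R_1+R_2) = 21×4.7/60.7 = 1.63 V, R_Th = R_1‖R_2 = 4.34 kΩ.
Base-emitter loop: V_Th = I_B·R_Th + V_BE + (β+1)I_B·R_E, so I_B = (1.63 − 0.7) / (4.34 + 101×0.18) = 0.0411 mA.
I_C = β·I_B = 100×0.0411 = 4.11 mA, and I_E = (β+1)I_B = 4.15 mA.
V_CE = V_CC − I_C·R_C − I_E·R_E = 21 − 4.11×3.3 − 4.15×0.18 = 6.68 V.
V_CE = 6.68 V > 0.2 V confirms active-region operation.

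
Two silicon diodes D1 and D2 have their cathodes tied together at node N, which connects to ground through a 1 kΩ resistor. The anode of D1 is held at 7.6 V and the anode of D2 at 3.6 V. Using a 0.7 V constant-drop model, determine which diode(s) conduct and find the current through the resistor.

Assume both conduct. Then node N would need to be at both 7.6−0.7 = 6.9 V and 3.6−0.7 = 2.9 V, which is impossible.
Assume only D1 conducts: V_N = 7.6 − 0.7 = 6.9 V, so I_R = 6.9/1 = 6.9 mA.
Check D2: its anode-to-cathode voltage is 3.6 − 6.9 = -3.3 V < 0.7 V, so it is off. The assumption is consistent.

Only D1 conducts; I_R ≈ 6.9 mA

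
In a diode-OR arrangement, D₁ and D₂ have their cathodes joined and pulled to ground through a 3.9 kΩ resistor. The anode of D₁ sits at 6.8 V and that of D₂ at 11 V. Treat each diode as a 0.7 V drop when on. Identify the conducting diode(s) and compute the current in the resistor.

Only D₂ conducts; I_R ≈ 2.6 mA

Assume both conduct. Then node N would need to be at both 6.8−0.7 = 6.1 V and 11−0.7 = 10.3 V, which is impossible.
Assume only D₂ conducts: V_N = 11 − 0.7 = 10.3 V, so I_R = 10.3/3.9 = 2.64 mA.
Check D₁: its anode-to-cathode voltage is 6.8 − 10.3 = -3.5 V < 0.7 V, so it is off. The assumption is consistent.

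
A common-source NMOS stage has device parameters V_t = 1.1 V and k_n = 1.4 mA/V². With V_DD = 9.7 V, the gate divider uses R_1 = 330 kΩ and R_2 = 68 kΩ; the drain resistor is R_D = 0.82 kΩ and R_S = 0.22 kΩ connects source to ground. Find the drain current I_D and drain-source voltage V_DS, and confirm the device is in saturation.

V_G = V_DD·R_2/(R_1+R_2) = 9.7×68/398 = 1.66 V.
Assume saturation: I_D = (k_n/2)(V_GS − V_t)² with V_GS = V_G − I_D·R_S = 1.66 − 0.22·I_D.
Substituting gives 0.0339·I_D² − 1.17·I_D + 0.217 = 0, with roots I_D = 0.187 or 34.4 mA.
The root I_D = 34.4 mA gives V_GS = -5.91 V ≤ V_t, so take I_D = 0.187 mA.
Then V_GS = 1.62 V and V_DS = V_DD − I_D(R_D+R_S) = 9.7 − 0.187×1.04 = 9.51 V.
Saturation requires V_DS ≥ V_GS − V_t = 0.516 V; 9.51 ≥ 0.516 ✓.

I_D ≈ 0.19 mA, V_DS ≈ 9.5 V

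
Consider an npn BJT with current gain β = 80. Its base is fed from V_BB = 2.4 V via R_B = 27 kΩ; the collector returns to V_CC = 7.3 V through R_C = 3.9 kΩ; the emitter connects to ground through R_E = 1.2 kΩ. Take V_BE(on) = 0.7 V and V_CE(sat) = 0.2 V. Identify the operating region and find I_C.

Assume active. Base-emitter loop: I_B = (V_BB − V_BE)/(R_B + (β+1)R_E) = (2.4 − 0.7)/(27 + 81×1.2) = 0.0137 mA.
I_C = β·I_B = 80×0.0137 = 1.1 mA.
V_CE = V_CC − I_C·R_C − I_E·R_E = 7.3 − 1.1×3.9 − 1.11×1.2 = 1.7 V > V_CE(sat), so the active-region assumption holds.

active; I_C ≈ 1.1 mA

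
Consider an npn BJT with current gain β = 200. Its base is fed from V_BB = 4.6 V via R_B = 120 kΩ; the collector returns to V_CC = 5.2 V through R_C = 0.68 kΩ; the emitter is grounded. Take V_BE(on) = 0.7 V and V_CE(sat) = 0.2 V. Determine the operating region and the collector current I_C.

Assume active. Base-emitter loop: I_B = (V_BB − V_BE)/R_B = (4.6 − 0.7)/120 = 0.0325 mA.
I_C = β·I_B = 200×0.0325 = 6.5 mA.
V_CE = V_CC − I_C·R_C = 5.2 − 6.5×0.68 = 0.78 V > V_CE(sat), so the active-region assumption holds.

active; I_C ≈ 6.5 mA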